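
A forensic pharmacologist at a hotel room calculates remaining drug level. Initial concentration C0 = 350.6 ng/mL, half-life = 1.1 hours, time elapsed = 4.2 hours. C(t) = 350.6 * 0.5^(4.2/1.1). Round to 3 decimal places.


Drug concentration decay:
Number of half-lives = t / t_half = 4.2 / 1.1 = 3.818182
Decay factor = 0.5^3.818182 = 0.07089452
C(t) = 350.6 * 0.07089452 = 24.856 ng/mL

24.856


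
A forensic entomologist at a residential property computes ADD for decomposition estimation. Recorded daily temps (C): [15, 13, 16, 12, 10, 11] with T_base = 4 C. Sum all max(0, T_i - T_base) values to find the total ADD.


Computing ADD day by day:
Day 1: max(0, 15 - 4) = 11
Day 2: max(0, 13 - 4) = 9
Day 3: max(0, 16 - 4) = 12
Day 4: max(0, 12 - 4) = 8
Day 5: max(0, 10 - 4) = 6
Day 6: max(0, 11 - 4) = 7
Total ADD = 53

53


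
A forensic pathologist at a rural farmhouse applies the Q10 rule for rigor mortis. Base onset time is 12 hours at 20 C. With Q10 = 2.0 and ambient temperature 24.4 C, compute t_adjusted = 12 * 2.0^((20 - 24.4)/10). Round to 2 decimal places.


Rigor mortis time adjustment:
Exponent = (T_ref - T_actual) / 10 = (20 - 24.4) / 10 = -0.44
Q10 factor = 2.0^-0.44 = 0.73713
t_adjusted = 12 * 0.73713 = 8.85 hours

8.85


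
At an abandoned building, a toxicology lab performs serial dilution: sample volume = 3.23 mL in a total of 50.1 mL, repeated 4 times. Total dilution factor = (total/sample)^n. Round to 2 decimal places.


Dilution factor calculation:
Single dilution = V_total / V_sample = 50.1 / 3.23 ≈ 15.510836
Number of dilutions = 4
Total DF = (50.1 / 3.23)^4 (full precision, rounded at the end) = 57881.64

57881.64


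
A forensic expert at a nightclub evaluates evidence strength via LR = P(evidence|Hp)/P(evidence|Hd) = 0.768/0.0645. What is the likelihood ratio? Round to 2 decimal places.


Likelihood ratio calculation:
LR = P(E|Hp) / P(E|Hd)
LR = 0.768 / 0.0645
LR = 11.91

11.91


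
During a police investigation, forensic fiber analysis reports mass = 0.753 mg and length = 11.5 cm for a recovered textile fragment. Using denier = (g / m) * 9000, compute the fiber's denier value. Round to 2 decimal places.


Denier calculation:
Mass in grams = 0.753 mg / 1000 = 0.000753 g
Length in meters = 11.5 cm / 100 = 0.115 m
Linear density = mass / length = 0.000753 / 0.115 = 0.00654783 g/m
Denier = (g/m) * 9000 = 0.00654783 * 9000 = 58.93

58.93


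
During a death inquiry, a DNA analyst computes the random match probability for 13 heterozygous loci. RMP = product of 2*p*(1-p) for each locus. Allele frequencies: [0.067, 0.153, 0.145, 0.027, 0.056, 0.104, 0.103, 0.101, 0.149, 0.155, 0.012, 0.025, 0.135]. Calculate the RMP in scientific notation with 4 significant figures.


Computing RMP for 13 loci:
Locus 1: 2 * 0.067 * 0.933 = 0.125022
Locus 2: 2 * 0.153 * 0.847 = 0.259182
Locus 3: 2 * 0.145 * 0.855 = 0.24795
Locus 4: 2 * 0.027 * 0.973 = 0.052542
Locus 5: 2 * 0.056 * 0.944 = 0.105728
Locus 6: 2 * 0.104 * 0.896 = 0.186368
Locus 7: 2 * 0.103 * 0.897 = 0.184782
Locus 8: 2 * 0.101 * 0.899 = 0.181598
Locus 9: 2 * 0.149 * 0.851 = 0.253598
Locus 10: 2 * 0.155 * 0.845 = 0.26195
Locus 11: 2 * 0.012 * 0.988 = 0.023712
Locus 12: 2 * 0.025 * 0.975 = 0.04875
Locus 13: 2 * 0.135 * 0.865 = 0.23355
RMP = 5.006e-12

5.006e-12


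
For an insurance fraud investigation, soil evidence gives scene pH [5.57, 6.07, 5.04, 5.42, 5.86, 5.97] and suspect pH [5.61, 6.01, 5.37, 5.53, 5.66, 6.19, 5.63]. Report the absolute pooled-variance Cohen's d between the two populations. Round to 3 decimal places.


Pooled-variance Cohen's d for soil pH comparison:
Scene mean = 33.93 / 6 = 5.655
Suspect mean = 40 / 7 = 5.714286
Scene sample variance s_s^2 = 0.15083
Suspect sample variance s_c^2 = 0.081195
Pooled variance = ((n_s-1)*s_s^2 + (n_c-1)*s_c^2) / (n_s + n_c - 2) = 0.112847
Pooled SD = sqrt(0.112847) = 0.335927
Mean difference = -0.059286
|d| = |-0.059286| / 0.335927 = 0.176

0.176


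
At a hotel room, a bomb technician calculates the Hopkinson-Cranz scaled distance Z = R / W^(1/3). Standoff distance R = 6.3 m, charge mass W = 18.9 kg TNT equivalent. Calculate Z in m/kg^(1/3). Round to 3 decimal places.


Scaled distance calculation:
W^(1/3) = 18.9^(1/3) = 2.663712
Z = R / W^(1/3) = 6.3 / 2.663712
Z = 2.365 m/kg^(1/3)

2.365


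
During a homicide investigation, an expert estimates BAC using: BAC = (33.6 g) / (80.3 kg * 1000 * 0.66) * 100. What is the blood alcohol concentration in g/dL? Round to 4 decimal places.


Applying the Widmark formula:
BAC = (dose_g / (body_wt * 1000 * r)) * 100
Denominator = 80.3 * 1000 * 0.66 = 52998
BAC = (33.6 / 52998) * 100
BAC = 0.0634 g/dL

0.0634


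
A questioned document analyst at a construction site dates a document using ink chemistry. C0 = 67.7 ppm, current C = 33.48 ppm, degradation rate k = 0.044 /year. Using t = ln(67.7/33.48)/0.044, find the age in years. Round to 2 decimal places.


Document age estimation:
C0/C = 67.7 / 33.48 = 2.022103
ln(C0/C) = 0.704138
t = 0.704138 / 0.044 = 16.00 years

16.00


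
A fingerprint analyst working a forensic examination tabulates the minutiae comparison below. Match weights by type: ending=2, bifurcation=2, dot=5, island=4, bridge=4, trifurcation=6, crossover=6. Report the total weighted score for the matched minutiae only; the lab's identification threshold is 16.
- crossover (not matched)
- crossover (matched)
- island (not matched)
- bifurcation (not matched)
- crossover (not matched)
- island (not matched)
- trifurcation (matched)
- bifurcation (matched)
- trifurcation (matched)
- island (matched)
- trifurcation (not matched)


Weighted minutiae match score:
  crossover: not matched, +0
  crossover: matched, +6 (running total 6)
  island: not matched, +0
  bifurcation: not matched, +0
  crossover: not matched, +0
  island: not matched, +0
  trifurcation: matched, +6 (running total 12)
  bifurcation: matched, +2 (running total 14)
  trifurcation: matched, +6 (running total 20)
  island: matched, +4 (running total 24)
  trifurcation: not matched, +0
Total score = 24
Threshold = 16; verdict = identification

24


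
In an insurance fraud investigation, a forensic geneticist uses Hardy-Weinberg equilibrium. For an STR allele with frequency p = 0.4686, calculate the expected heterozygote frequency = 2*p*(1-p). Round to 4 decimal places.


Hardy-Weinberg heterozygote frequency:
q = 1 - p = 1 - 0.4686 = 0.5314
2pq = 2 * 0.4686 * 0.5314 = 0.4980

0.4980


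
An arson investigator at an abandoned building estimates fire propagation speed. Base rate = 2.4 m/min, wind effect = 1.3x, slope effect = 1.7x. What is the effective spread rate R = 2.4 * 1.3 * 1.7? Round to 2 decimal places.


Fire spread rate calculation:
R = R0 * wind_factor * slope_factor
= 2.4 * 1.3 * 1.7
= 3.12 * 1.7
= 5.30 m/min

5.30


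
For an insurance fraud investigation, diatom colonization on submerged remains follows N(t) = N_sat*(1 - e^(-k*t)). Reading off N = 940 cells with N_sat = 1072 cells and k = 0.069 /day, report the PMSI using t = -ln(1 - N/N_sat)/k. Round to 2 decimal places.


PMSI from diatom colonization curve:
N / N_sat = 940 / 1072 = 0.876866
1 - N/N_sat = 0.123134
ln(1 - N/N_sat) = -2.094482
t = -ln(1 - N/N_sat) / k = -(-2.094482) / 0.069 = 30.35 days

30.35


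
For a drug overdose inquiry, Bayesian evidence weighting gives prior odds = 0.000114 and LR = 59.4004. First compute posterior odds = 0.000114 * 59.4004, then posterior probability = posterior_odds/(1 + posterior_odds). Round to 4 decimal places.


Bayesian evidence evaluation:
Posterior odds = prior_odds * LR = 0.000114 * 59.4004 = 0.006771646
Posterior probability = posterior_odds / (1 + posterior_odds)
= 0.006771646 / (1 + 0.006771646)
= 0.006771646 / 1.006771646
= 0.0067

0.0067


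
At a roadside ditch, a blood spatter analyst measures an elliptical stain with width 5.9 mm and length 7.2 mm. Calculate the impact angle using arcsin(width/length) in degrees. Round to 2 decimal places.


Blood spatter impact angle calculation:
width / length = 5.9 / 7.2 = 0.819444
angle = arcsin(0.819444)
angle = 55.03 degrees

55.03


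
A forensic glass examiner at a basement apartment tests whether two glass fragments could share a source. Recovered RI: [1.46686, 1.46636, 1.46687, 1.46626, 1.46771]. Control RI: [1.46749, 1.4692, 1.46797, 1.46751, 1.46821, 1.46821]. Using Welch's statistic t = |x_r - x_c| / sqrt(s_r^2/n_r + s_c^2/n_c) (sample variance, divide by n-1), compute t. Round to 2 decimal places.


Welch's t-criterion for glass RI comparison:
Recovered mean = sum / n_r = 7.33406 / 5 = 1.466812
Control mean = sum / n_c = 8.80859 / 6 = 1.4680983
Recovered sample variance s_r^2 = 3.3027e-07
Control sample variance s_c^2 = 3.94257e-07
Welch SE (unpooled) = sqrt(s_r^2/n_r + s_c^2/n_c) = sqrt(6.6054e-08 + 6.57094e-08) = sqrt(1.31763e-07) = 0.000362992
|mean_r - mean_c| = 0.00128633
t = 0.00128633 / 0.000362992 = 3.54

3.54


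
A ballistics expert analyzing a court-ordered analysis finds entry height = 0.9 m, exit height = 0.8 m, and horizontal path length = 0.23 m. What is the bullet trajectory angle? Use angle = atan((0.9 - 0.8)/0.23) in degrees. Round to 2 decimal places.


Bullet trajectory angle:
Height difference = 0.9 - 0.8 = 0.1 m
angle = atan(0.1 / 0.23)
angle = atan(0.434783)
angle = 23.50 degrees

23.50


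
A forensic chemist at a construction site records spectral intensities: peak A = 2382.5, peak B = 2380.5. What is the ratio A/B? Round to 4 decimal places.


Spectral peak ratio:
Peak A = 2382.5 counts
Peak B = 2380.5 counts
Ratio = 2382.5 / 2380.5 = 1.0008

1.0008


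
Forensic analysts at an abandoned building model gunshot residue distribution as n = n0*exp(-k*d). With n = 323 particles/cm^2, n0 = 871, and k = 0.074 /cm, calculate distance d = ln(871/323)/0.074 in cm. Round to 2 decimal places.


GSR distance calculation:
n0/n = 871 / 323 = 2.696594
ln(n0/n) = 0.991989
d = 0.991989 / 0.074 = 13.41 cm

13.41


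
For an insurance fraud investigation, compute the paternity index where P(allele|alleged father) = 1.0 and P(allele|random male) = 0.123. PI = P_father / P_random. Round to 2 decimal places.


Paternity Index calculation:
PI = P(allele|father) / P(allele|random)
PI = 1.0 / 0.123
PI = 8.13

8.13


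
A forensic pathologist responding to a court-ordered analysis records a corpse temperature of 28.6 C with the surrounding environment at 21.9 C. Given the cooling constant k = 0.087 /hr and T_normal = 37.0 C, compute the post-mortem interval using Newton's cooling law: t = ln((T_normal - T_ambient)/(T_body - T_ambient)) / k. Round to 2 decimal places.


Using Newton's law of cooling:
t = ln((T_normal - T_ambient) / (T_body - T_ambient)) / k
T_normal - T_ambient = 15.1
T_body - T_ambient = 6.7
Ratio = 2.253731
ln(ratio) = 0.812587
t = 0.812587 / 0.087 = 9.34 hours

9.34


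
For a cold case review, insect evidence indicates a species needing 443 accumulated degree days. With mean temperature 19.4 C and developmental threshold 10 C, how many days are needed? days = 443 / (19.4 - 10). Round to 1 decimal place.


Insect development time:
Effective temperature = avg_temp - T_base = 19.4 - 10 = 9.4 C
Days = ADD / effective_temp = 443 / 9.4 = 47.1 days

47.1


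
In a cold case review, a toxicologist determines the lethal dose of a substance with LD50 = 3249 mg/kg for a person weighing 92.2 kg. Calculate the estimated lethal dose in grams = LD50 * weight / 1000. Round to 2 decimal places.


Lethal dose calculation:
Lethal dose = LD50 * body_weight / 1000
= 3249 * 92.2 / 1000
= 299557.8 / 1000
= 299.56 g

299.56


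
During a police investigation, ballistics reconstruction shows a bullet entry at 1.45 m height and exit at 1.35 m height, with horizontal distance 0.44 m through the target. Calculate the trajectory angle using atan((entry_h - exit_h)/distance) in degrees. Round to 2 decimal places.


Bullet trajectory angle:
Height difference = 1.45 - 1.35 = 0.1 m
angle = atan(0.1 / 0.44)
angle = atan(0.227273)
angle = 12.80 degrees

12.80


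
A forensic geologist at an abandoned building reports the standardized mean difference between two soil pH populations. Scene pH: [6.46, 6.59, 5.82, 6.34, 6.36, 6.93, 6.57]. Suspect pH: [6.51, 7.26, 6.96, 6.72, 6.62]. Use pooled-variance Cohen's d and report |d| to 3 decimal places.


Pooled-variance Cohen's d for soil pH comparison:
Scene mean = 45.07 / 7 = 6.438571
Suspect mean = 34.07 / 5 = 6.814
Scene sample variance s_s^2 = 0.113448
Suspect sample variance s_c^2 = 0.08978
Pooled variance = ((n_s-1)*s_s^2 + (n_c-1)*s_c^2) / (n_s + n_c - 2) = 0.103981
Pooled SD = sqrt(0.103981) = 0.322461
Mean difference = -0.375429
|d| = |-0.375429| / 0.322461 = 1.164

1.164


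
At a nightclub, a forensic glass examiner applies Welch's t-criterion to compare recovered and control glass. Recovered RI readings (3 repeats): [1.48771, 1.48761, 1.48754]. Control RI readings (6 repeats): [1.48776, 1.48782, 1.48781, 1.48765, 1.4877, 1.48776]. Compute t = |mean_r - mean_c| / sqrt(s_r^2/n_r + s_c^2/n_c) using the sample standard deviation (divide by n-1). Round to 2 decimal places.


Welch's t-criterion for glass RI comparison:
Recovered mean = sum / n_r = 4.46286 / 3 = 1.48762
Control mean = sum / n_c = 8.9265 / 6 = 1.48775
Recovered sample variance s_r^2 = 7.3e-09
Control sample variance s_c^2 = 4.24e-09
Welch SE (unpooled) = sqrt(s_r^2/n_r + s_c^2/n_c) = sqrt(2.43333e-09 + 7.06667e-10) = sqrt(3.14e-09) = 5.60357e-05
|mean_r - mean_c| = 0.00013
t = 0.00013 / 5.60357e-05 = 2.32

2.32


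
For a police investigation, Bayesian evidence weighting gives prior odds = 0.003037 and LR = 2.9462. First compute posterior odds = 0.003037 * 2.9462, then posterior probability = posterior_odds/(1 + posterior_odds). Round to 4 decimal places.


Bayesian evidence evaluation:
Posterior odds = prior_odds * LR = 0.003037 * 2.9462 = 0.008947609
Posterior probability = posterior_odds / (1 + posterior_odds)
= 0.008947609 / (1 + 0.008947609)
= 0.008947609 / 1.008947609
= 0.0089

0.0089


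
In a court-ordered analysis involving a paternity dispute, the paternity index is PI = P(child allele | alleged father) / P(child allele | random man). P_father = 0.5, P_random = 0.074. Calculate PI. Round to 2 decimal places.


Paternity Index calculation:
PI = P(allele|father) / P(allele|random)
PI = 0.5 / 0.074
PI = 6.76

6.76


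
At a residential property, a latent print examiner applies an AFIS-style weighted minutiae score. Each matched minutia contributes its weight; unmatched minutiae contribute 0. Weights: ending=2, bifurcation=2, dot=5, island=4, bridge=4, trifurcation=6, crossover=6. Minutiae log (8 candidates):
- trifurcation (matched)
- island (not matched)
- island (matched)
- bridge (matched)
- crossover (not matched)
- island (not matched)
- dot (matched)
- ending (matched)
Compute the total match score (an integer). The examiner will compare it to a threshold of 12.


Weighted minutiae match score:
  trifurcation: matched, +6 (running total 6)
  island: not matched, +0
  island: matched, +4 (running total 10)
  bridge: matched, +4 (running total 14)
  crossover: not matched, +0
  island: not matched, +0
  dot: matched, +5 (running total 19)
  ending: matched, +2 (running total 21)
Total score = 21
Threshold = 12; verdict = identification

21


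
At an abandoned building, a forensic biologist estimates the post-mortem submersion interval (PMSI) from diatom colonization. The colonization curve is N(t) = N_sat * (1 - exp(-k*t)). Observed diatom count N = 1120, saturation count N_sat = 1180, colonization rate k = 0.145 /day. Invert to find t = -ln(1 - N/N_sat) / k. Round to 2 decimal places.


PMSI from diatom colonization curve:
N / N_sat = 1120 / 1180 = 0.949153
1 - N/N_sat = 0.050847
ln(1 - N/N_sat) = -2.978934
t = -ln(1 - N/N_sat) / k = -(-2.978934) / 0.145 = 20.54 days

20.54


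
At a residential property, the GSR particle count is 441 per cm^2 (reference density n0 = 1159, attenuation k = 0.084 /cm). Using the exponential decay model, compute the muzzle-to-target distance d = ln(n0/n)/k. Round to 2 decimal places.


GSR distance calculation:
n0/n = 1159 / 441 = 2.628118
ln(n0/n) = 0.966268
d = 0.966268 / 0.084 = 11.50 cm

11.50


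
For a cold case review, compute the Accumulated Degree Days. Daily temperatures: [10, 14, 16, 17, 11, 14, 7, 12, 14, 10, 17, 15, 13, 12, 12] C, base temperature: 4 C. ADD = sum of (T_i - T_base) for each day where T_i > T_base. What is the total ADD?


Computing ADD day by day:
Day 1: max(0, 10 - 4) = 6
Day 2: max(0, 14 - 4) = 10
Day 3: max(0, 16 - 4) = 12
Day 4: max(0, 17 - 4) = 13
Day 5: max(0, 11 - 4) = 7
Day 6: max(0, 14 - 4) = 10
Day 7: max(0, 7 - 4) = 3
Day 8: max(0, 12 - 4) = 8
Day 9: max(0, 14 - 4) = 10
Day 10: max(0, 10 - 4) = 6
Day 11: max(0, 17 - 4) = 13
Day 12: max(0, 15 - 4) = 11
Day 13: max(0, 13 - 4) = 9
Day 14: max(0, 12 - 4) = 8
Day 15: max(0, 12 - 4) = 8
Total ADD = 134

134


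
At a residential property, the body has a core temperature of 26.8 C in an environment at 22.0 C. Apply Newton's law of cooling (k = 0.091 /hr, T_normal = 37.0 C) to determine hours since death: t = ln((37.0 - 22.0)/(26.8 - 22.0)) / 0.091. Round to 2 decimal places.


Using Newton's law of cooling:
t = ln((T_normal - T_ambient) / (T_body - T_ambient)) / k
T_normal - T_ambient = 15.0
T_body - T_ambient = 4.8
Ratio = 3.125
ln(ratio) = 1.139434
t = 1.139434 / 0.091 = 12.52 hours

12.52


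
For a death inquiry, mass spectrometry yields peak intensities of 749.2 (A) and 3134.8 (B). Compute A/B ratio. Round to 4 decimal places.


Spectral peak ratio:
Peak A = 749.2 counts
Peak B = 3134.8 counts
Ratio = 749.2 / 3134.8 = 0.2390

0.2390


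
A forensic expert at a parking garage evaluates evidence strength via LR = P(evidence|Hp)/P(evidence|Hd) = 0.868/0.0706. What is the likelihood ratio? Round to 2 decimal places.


Likelihood ratio calculation:
LR = P(E|Hp) / P(E|Hd)
LR = 0.868 / 0.0706
LR = 12.29

12.29


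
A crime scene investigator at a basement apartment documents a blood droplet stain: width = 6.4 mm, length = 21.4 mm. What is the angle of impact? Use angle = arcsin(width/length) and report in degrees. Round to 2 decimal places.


Blood spatter impact angle calculation:
width / length = 6.4 / 21.4 = 0.299065
angle = arcsin(0.299065)
angle = 17.40 degrees

17.40


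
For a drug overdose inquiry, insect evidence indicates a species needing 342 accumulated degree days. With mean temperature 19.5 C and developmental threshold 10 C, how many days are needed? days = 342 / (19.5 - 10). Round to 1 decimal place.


Insect development time:
Effective temperature = avg_temp - T_base = 19.5 - 10 = 9.5 C
Days = ADD / effective_temp = 342 / 9.5 = 36.0 days

36.0


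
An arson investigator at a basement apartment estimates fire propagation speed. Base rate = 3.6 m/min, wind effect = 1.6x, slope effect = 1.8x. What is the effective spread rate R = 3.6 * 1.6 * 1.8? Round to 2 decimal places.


Fire spread rate calculation:
R = R0 * wind_factor * slope_factor
= 3.6 * 1.6 * 1.8
= 5.76 * 1.8
= 10.37 m/min

10.37


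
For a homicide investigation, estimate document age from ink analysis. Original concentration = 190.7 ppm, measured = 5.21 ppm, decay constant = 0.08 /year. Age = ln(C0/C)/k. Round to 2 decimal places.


Document age estimation:
C0/C = 190.7 / 5.21 = 36.602687
ln(C0/C) = 3.600122
t = 3.600122 / 0.08 = 45.00 years

45.00


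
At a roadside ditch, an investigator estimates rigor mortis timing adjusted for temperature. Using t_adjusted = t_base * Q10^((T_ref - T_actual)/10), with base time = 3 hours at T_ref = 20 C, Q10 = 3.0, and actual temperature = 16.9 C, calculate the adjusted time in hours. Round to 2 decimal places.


Rigor mortis time adjustment:
Exponent = (T_ref - T_actual) / 10 = (20 - 16.9) / 10 = 0.31
Q10 factor = 3.0^0.31 = 1.40575
t_adjusted = 3 * 1.40575 = 4.22 hours

4.22


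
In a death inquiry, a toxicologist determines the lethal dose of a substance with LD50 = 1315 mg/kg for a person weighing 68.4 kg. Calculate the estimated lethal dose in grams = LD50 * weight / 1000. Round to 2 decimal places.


Lethal dose calculation:
Lethal dose = LD50 * body_weight / 1000
= 1315 * 68.4 / 1000
= 89946 / 1000
= 89.95 g

89.95


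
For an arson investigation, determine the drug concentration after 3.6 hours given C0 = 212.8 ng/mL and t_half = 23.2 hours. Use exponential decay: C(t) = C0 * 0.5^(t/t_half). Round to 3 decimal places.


Drug concentration decay:
Number of half-lives = t / t_half = 3.6 / 23.2 = 0.155172
Decay factor = 0.5^0.155172 = 0.8980253
C(t) = 212.8 * 0.8980253 = 191.100 ng/mL

191.100


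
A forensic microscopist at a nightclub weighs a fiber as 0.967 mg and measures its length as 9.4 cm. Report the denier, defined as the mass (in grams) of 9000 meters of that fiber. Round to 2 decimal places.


Denier calculation:
Mass in grams = 0.967 mg / 1000 = 0.000967 g
Length in meters = 9.4 cm / 100 = 0.094 m
Linear density = mass / length = 0.000967 / 0.094 = 0.01028723 g/m
Denier = (g/m) * 9000 = 0.01028723 * 9000 = 92.59

92.59


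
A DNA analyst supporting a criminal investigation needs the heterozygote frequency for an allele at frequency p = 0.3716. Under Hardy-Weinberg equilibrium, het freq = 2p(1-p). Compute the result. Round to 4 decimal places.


Hardy-Weinberg heterozygote frequency:
q = 1 - p = 1 - 0.3716 = 0.6284
2pq = 2 * 0.3716 * 0.6284 = 0.4670

0.4670


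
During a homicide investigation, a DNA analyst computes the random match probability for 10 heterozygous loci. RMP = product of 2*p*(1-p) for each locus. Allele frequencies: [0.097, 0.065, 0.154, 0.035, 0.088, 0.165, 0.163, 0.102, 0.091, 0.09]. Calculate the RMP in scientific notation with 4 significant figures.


Computing RMP for 10 loci:
Locus 1: 2 * 0.097 * 0.903 = 0.175182
Locus 2: 2 * 0.065 * 0.935 = 0.12155
Locus 3: 2 * 0.154 * 0.846 = 0.260568
Locus 4: 2 * 0.035 * 0.965 = 0.06755
Locus 5: 2 * 0.088 * 0.912 = 0.160512
Locus 6: 2 * 0.165 * 0.835 = 0.27555
Locus 7: 2 * 0.163 * 0.837 = 0.272862
Locus 8: 2 * 0.102 * 0.898 = 0.183192
Locus 9: 2 * 0.091 * 0.909 = 0.165438
Locus 10: 2 * 0.09 * 0.91 = 0.1638
RMP = 2.245e-08

2.245e-08


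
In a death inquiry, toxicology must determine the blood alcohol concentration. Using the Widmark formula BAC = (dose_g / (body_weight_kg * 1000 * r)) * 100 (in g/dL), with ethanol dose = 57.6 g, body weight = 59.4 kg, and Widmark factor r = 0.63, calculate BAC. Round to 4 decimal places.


Applying the Widmark formula:
BAC = (dose_g / (body_wt * 1000 * r)) * 100
Denominator = 59.4 * 1000 * 0.63 = 37422
BAC = (57.6 / 37422) * 100
BAC = 0.1539 g/dL

0.1539


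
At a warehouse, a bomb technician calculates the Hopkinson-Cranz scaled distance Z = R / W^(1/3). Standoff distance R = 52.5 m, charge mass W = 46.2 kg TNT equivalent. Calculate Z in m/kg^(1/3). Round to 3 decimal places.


Scaled distance calculation:
W^(1/3) = 46.2^(1/3) = 3.588233
Z = R / W^(1/3) = 52.5 / 3.588233
Z = 14.631 m/kg^(1/3)

14.631


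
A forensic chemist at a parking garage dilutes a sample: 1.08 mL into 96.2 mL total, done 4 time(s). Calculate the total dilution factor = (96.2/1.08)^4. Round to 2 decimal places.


Dilution factor calculation:
Single dilution = V_total / V_sample = 96.2 / 1.08 ≈ 89.074074
Number of dilutions = 4
Total DF = (96.2 / 1.08)^4 (full precision, rounded at the end) = 62951381.62

62951381.62


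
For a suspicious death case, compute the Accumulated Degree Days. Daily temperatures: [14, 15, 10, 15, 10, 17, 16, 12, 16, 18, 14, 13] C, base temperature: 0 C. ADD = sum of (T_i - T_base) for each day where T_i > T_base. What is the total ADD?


Computing ADD day by day:
Day 1: max(0, 14 - 0) = 14
Day 2: max(0, 15 - 0) = 15
Day 3: max(0, 10 - 0) = 10
Day 4: max(0, 15 - 0) = 15
Day 5: max(0, 10 - 0) = 10
Day 6: max(0, 17 - 0) = 17
Day 7: max(0, 16 - 0) = 16
Day 8: max(0, 12 - 0) = 12
Day 9: max(0, 16 - 0) = 16
Day 10: max(0, 18 - 0) = 18
Day 11: max(0, 14 - 0) = 14
Day 12: max(0, 13 - 0) = 13
Total ADD = 170

170


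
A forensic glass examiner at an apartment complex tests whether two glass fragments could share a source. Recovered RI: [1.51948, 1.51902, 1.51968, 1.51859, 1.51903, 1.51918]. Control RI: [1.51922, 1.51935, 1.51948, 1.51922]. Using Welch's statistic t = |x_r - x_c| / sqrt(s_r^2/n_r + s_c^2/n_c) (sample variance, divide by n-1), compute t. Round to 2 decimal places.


Welch's t-criterion for glass RI comparison:
Recovered mean = sum / n_r = 9.11498 / 6 = 1.5191633
Control mean = sum / n_c = 6.07727 / 4 = 1.5193175
Recovered sample variance s_r^2 = 1.46907e-07
Control sample variance s_c^2 = 1.54917e-08
Welch SE (unpooled) = sqrt(s_r^2/n_r + s_c^2/n_c) = sqrt(2.44844e-08 + 3.87292e-09) = sqrt(2.83573e-08) = 0.000168396
|mean_r - mean_c| = 0.000154167
t = 0.000154167 / 0.000168396 = 0.92

0.92


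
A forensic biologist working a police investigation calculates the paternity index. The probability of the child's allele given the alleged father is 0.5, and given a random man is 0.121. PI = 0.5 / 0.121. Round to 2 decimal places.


Paternity Index calculation:
PI = P(allele|father) / P(allele|random)
PI = 0.5 / 0.121
PI = 4.13

4.13


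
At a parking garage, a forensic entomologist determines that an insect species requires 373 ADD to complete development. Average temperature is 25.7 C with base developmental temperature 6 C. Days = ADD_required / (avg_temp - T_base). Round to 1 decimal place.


Insect development time:
Effective temperature = avg_temp - T_base = 25.7 - 6 = 19.7 C
Days = ADD / effective_temp = 373 / 19.7 = 18.9 days

18.9


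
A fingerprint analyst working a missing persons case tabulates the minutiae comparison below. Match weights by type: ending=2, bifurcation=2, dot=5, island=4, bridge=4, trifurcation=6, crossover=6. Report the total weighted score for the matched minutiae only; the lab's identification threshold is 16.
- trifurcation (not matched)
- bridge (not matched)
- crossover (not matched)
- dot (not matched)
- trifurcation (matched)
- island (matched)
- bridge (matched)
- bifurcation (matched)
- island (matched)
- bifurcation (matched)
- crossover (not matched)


Weighted minutiae match score:
  trifurcation: not matched, +0
  bridge: not matched, +0
  crossover: not matched, +0
  dot: not matched, +0
  trifurcation: matched, +6 (running total 6)
  island: matched, +4 (running total 10)
  bridge: matched, +4 (running total 14)
  bifurcation: matched, +2 (running total 16)
  island: matched, +4 (running total 20)
  bifurcation: matched, +2 (running total 22)
  crossover: not matched, +0
Total score = 22
Threshold = 16; verdict = identification

22


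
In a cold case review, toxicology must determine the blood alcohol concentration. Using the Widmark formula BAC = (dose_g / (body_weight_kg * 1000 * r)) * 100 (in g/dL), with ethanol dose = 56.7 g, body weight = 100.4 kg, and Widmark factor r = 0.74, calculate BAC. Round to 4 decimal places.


Applying the Widmark formula:
BAC = (dose_g / (body_wt * 1000 * r)) * 100
Denominator = 100.4 * 1000 * 0.74 = 74296
BAC = (56.7 / 74296) * 100
BAC = 0.0763 g/dL

0.0763


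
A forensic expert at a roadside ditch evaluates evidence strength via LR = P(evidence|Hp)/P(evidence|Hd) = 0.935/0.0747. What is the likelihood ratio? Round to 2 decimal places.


Likelihood ratio calculation:
LR = P(E|Hp) / P(E|Hd)
LR = 0.935 / 0.0747
LR = 12.52

12.52


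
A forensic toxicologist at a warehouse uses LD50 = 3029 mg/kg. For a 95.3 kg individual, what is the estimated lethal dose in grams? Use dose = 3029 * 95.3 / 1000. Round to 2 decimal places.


Lethal dose calculation:
Lethal dose = LD50 * body_weight / 1000
= 3029 * 95.3 / 1000
= 288663.7 / 1000
= 288.66 g

288.66


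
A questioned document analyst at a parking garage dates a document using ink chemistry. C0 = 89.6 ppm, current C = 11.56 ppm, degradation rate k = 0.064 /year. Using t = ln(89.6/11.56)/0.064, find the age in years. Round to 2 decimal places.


Document age estimation:
C0/C = 89.6 / 11.56 = 7.750865
ln(C0/C) = 2.047804
t = 2.047804 / 0.064 = 32.00 years

32.00


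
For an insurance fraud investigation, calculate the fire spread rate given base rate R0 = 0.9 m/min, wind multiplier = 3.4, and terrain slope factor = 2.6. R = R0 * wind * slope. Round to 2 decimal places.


Fire spread rate calculation:
R = R0 * wind_factor * slope_factor
= 0.9 * 3.4 * 2.6
= 3.06 * 2.6
= 7.96 m/min

7.96


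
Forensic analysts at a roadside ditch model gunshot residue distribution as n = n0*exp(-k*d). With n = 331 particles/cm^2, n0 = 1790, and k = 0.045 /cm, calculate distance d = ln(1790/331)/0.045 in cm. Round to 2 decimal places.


GSR distance calculation:
n0/n = 1790 / 331 = 5.407855
ln(n0/n) = 1.687853
d = 1.687853 / 0.045 = 37.51 cm

37.51


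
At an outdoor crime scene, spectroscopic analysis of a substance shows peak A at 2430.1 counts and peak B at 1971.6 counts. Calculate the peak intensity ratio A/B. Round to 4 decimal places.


Spectral peak ratio:
Peak A = 2430.1 counts
Peak B = 1971.6 counts
Ratio = 2430.1 / 1971.6 = 1.2326

1.2326


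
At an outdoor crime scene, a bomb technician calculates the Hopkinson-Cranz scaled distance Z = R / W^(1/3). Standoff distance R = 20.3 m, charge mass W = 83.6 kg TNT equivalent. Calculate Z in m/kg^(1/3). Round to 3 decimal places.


Scaled distance calculation:
W^(1/3) = 83.6^(1/3) = 4.372556
Z = R / W^(1/3) = 20.3 / 4.372556
Z = 4.643 m/kg^(1/3)

4.643


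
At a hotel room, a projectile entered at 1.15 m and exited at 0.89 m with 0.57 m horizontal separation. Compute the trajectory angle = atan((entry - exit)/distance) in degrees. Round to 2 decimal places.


Bullet trajectory angle:
Height difference = 1.15 - 0.89 = 0.26 m
angle = atan(0.26 / 0.57)
angle = atan(0.45614)
angle = 24.52 degrees

24.52


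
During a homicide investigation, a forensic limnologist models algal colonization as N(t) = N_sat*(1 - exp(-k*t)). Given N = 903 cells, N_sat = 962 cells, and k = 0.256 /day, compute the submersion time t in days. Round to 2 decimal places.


PMSI from diatom colonization curve:
N / N_sat = 903 / 962 = 0.938669
1 - N/N_sat = 0.061331
ln(1 - N/N_sat) = -2.79147
t = -ln(1 - N/N_sat) / k = -(-2.79147) / 0.256 = 10.90 days

10.90


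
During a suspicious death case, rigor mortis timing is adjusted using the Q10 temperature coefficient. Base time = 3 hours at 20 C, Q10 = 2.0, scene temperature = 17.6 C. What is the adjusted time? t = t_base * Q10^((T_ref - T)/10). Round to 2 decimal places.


Rigor mortis time adjustment:
Exponent = (T_ref - T_actual) / 10 = (20 - 17.6) / 10 = 0.24
Q10 factor = 2.0^0.24 = 1.18099
t_adjusted = 3 * 1.18099 = 3.54 hours

3.54


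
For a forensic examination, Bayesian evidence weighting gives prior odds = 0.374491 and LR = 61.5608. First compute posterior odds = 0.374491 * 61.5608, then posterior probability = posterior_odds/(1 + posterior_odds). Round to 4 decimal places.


Bayesian evidence evaluation:
Posterior odds = prior_odds * LR = 0.374491 * 61.5608 = 23.05397
Posterior probability = posterior_odds / (1 + posterior_odds)
= 23.05397 / (1 + 23.05397)
= 23.05397 / 24.05397
= 0.9584

0.9584


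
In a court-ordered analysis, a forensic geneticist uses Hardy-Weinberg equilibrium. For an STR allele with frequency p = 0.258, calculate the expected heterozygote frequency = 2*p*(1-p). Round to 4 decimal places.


Hardy-Weinberg heterozygote frequency:
q = 1 - p = 1 - 0.258 = 0.742
2pq = 2 * 0.258 * 0.742 = 0.3829

0.3829


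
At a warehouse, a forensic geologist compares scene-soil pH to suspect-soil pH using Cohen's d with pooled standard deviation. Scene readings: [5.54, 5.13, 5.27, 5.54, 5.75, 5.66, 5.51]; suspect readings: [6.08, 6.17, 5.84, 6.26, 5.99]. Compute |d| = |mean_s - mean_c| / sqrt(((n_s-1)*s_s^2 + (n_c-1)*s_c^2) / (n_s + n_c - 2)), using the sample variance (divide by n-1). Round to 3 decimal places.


Pooled-variance Cohen's d for soil pH comparison:
Scene mean = 38.4 / 7 = 5.485714
Suspect mean = 30.34 / 5 = 6.068
Scene sample variance s_s^2 = 0.046629
Suspect sample variance s_c^2 = 0.02637
Pooled variance = ((n_s-1)*s_s^2 + (n_c-1)*s_c^2) / (n_s + n_c - 2) = 0.038525
Pooled SD = sqrt(0.038525) = 0.196278
Mean difference = -0.582286
|d| = |-0.582286| / 0.196278 = 2.967

2.967


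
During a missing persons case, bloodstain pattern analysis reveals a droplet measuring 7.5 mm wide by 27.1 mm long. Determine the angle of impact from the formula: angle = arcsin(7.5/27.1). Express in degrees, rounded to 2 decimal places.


Blood spatter impact angle calculation:
width / length = 7.5 / 27.1 = 0.276753
angle = arcsin(0.276753)
angle = 16.07 degrees

16.07


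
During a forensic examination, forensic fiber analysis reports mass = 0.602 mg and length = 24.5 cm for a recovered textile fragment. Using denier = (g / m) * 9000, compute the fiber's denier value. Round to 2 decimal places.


Denier calculation:
Mass in grams = 0.602 mg / 1000 = 0.000602 g
Length in meters = 24.5 cm / 100 = 0.245 m
Linear density = mass / length = 0.000602 / 0.245 = 0.00245714 g/m
Denier = (g/m) * 9000 = 0.00245714 * 9000 = 22.11

22.11


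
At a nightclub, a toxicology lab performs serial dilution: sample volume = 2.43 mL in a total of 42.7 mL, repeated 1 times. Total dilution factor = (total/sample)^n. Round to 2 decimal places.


Dilution factor calculation:
Single dilution = V_total / V_sample = 42.7 / 2.43 ≈ 17.572016
Number of dilutions = 1
Total DF = (42.7 / 2.43)^1 (full precision, rounded at the end) = 17.57

17.57


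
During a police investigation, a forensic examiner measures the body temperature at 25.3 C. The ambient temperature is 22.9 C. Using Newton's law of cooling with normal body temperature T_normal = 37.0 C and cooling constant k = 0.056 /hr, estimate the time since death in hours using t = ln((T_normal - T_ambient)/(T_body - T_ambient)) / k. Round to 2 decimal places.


Using Newton's law of cooling:
t = ln((T_normal - T_ambient) / (T_body - T_ambient)) / k
T_normal - T_ambient = 14.1
T_body - T_ambient = 2.4
Ratio = 5.875
ln(ratio) = 1.770706
t = 1.770706 / 0.056 = 31.62 hours

31.62


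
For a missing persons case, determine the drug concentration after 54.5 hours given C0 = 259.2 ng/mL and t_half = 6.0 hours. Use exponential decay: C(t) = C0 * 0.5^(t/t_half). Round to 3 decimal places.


Drug concentration decay:
Number of half-lives = t / t_half = 54.5 / 6.0 = 9.083333
Decay factor = 0.5^9.083333 = 0.0018435
C(t) = 259.2 * 0.0018435 = 0.478 ng/mL

0.478


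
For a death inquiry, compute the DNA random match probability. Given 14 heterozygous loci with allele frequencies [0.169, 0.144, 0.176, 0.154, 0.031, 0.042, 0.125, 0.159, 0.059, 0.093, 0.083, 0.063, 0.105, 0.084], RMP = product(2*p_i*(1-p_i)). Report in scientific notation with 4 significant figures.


Computing RMP for 14 loci:
Locus 1: 2 * 0.169 * 0.831 = 0.280878
Locus 2: 2 * 0.144 * 0.856 = 0.246528
Locus 3: 2 * 0.176 * 0.824 = 0.290048
Locus 4: 2 * 0.154 * 0.846 = 0.260568
Locus 5: 2 * 0.031 * 0.969 = 0.060078
Locus 6: 2 * 0.042 * 0.958 = 0.080472
Locus 7: 2 * 0.125 * 0.875 = 0.21875
Locus 8: 2 * 0.159 * 0.841 = 0.267438
Locus 9: 2 * 0.059 * 0.941 = 0.111038
Locus 10: 2 * 0.093 * 0.907 = 0.168702
Locus 11: 2 * 0.083 * 0.917 = 0.152222
Locus 12: 2 * 0.063 * 0.937 = 0.118062
Locus 13: 2 * 0.105 * 0.895 = 0.18795
Locus 14: 2 * 0.084 * 0.916 = 0.153888
RMP = 1.441e-11

1.441e-11


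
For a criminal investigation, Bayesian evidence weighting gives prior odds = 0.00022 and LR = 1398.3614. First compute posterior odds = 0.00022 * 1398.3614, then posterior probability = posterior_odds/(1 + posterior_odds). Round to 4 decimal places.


Bayesian evidence evaluation:
Posterior odds = prior_odds * LR = 0.00022 * 1398.3614 = 0.3076395
Posterior probability = posterior_odds / (1 + posterior_odds)
= 0.3076395 / (1 + 0.3076395)
= 0.3076395 / 1.3076395
= 0.2353

0.2353


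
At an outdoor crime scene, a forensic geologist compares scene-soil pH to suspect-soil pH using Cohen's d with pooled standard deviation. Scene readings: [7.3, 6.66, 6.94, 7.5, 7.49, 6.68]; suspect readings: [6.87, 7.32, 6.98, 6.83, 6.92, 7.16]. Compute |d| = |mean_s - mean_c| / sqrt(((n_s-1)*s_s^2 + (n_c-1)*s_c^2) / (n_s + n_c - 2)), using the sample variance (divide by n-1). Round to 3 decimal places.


Pooled-variance Cohen's d for soil pH comparison:
Scene mean = 42.57 / 6 = 7.095
Suspect mean = 42.08 / 6 = 7.013333
Scene sample variance s_s^2 = 0.14951
Suspect sample variance s_c^2 = 0.035907
Pooled variance = ((n_s-1)*s_s^2 + (n_c-1)*s_c^2) / (n_s + n_c - 2) = 0.092708
Pooled SD = sqrt(0.092708) = 0.30448
Mean difference = 0.081667
|d| = |0.081667| / 0.30448 = 0.268

0.268


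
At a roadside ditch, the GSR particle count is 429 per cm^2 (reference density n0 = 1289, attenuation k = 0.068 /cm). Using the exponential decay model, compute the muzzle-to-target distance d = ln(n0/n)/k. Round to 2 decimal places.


GSR distance calculation:
n0/n = 1289 / 429 = 3.004662
ln(n0/n) = 1.100165
d = 1.100165 / 0.068 = 16.18 cm

16.18


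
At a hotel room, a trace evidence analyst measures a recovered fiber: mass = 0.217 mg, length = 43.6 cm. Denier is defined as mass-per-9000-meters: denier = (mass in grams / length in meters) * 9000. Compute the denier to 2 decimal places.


Denier calculation:
Mass in grams = 0.217 mg / 1000 = 0.000217 g
Length in meters = 43.6 cm / 100 = 0.436 m
Linear density = mass / length = 0.000217 / 0.436 = 0.00049771 g/m
Denier = (g/m) * 9000 = 0.00049771 * 9000 = 4.48

4.48


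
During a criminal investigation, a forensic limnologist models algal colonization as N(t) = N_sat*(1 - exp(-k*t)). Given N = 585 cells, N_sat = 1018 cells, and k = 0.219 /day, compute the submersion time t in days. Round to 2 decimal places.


PMSI from diatom colonization curve:
N / N_sat = 585 / 1018 = 0.574656
1 - N/N_sat = 0.425344
ln(1 - N/N_sat) = -0.854857
t = -ln(1 - N/N_sat) / k = -(-0.854857) / 0.219 = 3.90 days

3.90


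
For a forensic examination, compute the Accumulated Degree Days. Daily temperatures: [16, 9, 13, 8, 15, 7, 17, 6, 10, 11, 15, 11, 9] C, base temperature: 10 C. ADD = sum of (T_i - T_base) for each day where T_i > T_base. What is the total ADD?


Computing ADD day by day:
Day 1: max(0, 16 - 10) = 6
Day 2: max(0, 9 - 10) = 0
Day 3: max(0, 13 - 10) = 3
Day 4: max(0, 8 - 10) = 0
Day 5: max(0, 15 - 10) = 5
Day 6: max(0, 7 - 10) = 0
Day 7: max(0, 17 - 10) = 7
Day 8: max(0, 6 - 10) = 0
Day 9: max(0, 10 - 10) = 0
Day 10: max(0, 11 - 10) = 1
Day 11: max(0, 15 - 10) = 5
Day 12: max(0, 11 - 10) = 1
Day 13: max(0, 9 - 10) = 0
Total ADD = 28

28


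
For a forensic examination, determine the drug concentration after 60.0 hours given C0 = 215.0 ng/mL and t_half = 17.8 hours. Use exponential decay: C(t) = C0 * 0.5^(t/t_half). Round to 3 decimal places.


Drug concentration decay:
Number of half-lives = t / t_half = 60.0 / 17.8 = 3.370787
Decay factor = 0.5^3.370787 = 0.09667006
C(t) = 215.0 * 0.09667006 = 20.784 ng/mL

20.784


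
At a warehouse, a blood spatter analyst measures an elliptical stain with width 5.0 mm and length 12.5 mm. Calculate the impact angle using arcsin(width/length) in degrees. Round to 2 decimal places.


Blood spatter impact angle calculation:
width / length = 5.0 / 12.5 = 0.4
angle = arcsin(0.4)
angle = 23.58 degrees

23.58


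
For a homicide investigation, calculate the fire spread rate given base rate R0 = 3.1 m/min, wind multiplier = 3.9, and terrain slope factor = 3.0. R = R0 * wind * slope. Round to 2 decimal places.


Fire spread rate calculation:
R = R0 * wind_factor * slope_factor
= 3.1 * 3.9 * 3.0
= 12.09 * 3.0
= 36.27 m/min

36.27


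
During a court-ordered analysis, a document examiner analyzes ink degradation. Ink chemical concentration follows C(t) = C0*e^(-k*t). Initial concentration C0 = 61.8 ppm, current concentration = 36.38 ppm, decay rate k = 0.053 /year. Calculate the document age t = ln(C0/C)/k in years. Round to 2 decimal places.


Document age estimation:
C0/C = 61.8 / 36.38 = 1.698736
ln(C0/C) = 0.529884
t = 0.529884 / 0.053 = 10.00 years

10.00
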